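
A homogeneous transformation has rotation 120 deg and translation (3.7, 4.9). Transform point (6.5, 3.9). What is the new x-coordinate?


x' = cos(theta)*px - sin(theta)*py + tx
= -0.5*6.5 - 0.866*3.9 + 3.7
= -2.9275


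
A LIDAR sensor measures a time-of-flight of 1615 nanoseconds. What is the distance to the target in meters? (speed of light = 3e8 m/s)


tof = 1615 ns = 1.615e-06 s
dist = c * tof / 2
= 3e8 * 1.615e-06 / 2
= 242.25 m


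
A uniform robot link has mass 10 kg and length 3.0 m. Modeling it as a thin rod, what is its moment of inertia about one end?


I = (1/3) * m * L^2
= (1/3) * 10 * 3.0^2
= 0.333333 * 10 * 9.0
= 30.0 kg*m^2


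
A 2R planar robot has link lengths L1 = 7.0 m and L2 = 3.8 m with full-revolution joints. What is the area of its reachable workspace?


r_max = L1 + L2 = 10.8 m
r_min = |L1 - L2| = 3.2 m
Area = pi*(r_max^2 - r_min^2)
= pi*(116.64 - 10.24)
= pi * 106.4
= 334.2655 m^2


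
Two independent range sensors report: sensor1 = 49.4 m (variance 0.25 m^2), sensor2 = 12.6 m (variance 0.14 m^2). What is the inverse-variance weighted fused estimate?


w1 = (1/var1) / (1/var1 + 1/var2)
   = 4.0 / (4.0 + 7.1429) = 0.359
w2 = 1 - w1 = 0.641
fused = w1*s1 + w2*s2 = 17.7333 + 8.0769
= 25.8103 m


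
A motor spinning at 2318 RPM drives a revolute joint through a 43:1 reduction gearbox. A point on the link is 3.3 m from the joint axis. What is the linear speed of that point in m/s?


omega_motor = 2318 * 2*pi/60 = 242.7404 rad/s
omega_joint = omega_motor / 43 = 5.6451 rad/s
v = omega_joint * r = 5.6451 * 3.3
= 18.6289 m/s


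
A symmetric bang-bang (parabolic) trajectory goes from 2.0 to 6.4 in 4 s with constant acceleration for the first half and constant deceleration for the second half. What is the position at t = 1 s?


Symmetric rest-to-rest: each phase covers (pf-p0)/2 in time T/2. 0.5*a*(T/2)^2 = (pf-p0)/2 => a = 4*(pf-p0)/T^2
a = 4*(6.4-2.0)/4^2 = 1.1
t = 1 is in the acceleration phase (t <= T/2).
p = p0 + 0.5*a*t^2 = 2.0 + 0.5*1.1*1^2
= 2.55


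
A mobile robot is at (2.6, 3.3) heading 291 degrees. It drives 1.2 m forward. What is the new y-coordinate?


y_new = y0 + d*sin(theta)
= 3.3 + 1.2*sin(291)
= 3.3 + -1.1203
= 2.1797


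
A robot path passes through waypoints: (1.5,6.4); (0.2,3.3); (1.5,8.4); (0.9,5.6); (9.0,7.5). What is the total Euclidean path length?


Segment lengths:
  seg1 = sqrt((-1.3)^2 + (-3.1)^2) = 3.3615
  seg2 = sqrt((1.3)^2 + (5.1)^2) = 5.2631
  seg3 = sqrt((-0.6)^2 + (-2.8)^2) = 2.8636
  seg4 = sqrt((8.1)^2 + (1.9)^2) = 8.3199
Total = 19.808


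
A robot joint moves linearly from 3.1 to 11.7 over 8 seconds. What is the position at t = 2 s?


s = t/T = 2/8 = 0.25
p(t) = p0 + (pf-p0)*s
= 3.1 + (11.7 - 3.1) * 0.25
= 5.25


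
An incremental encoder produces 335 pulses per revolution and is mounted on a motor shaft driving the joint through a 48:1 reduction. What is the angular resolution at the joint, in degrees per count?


counts per rev = 335
effective counts at joint = 335 * 48 = 16080
resolution = 360 / 16080
= 0.0224 deg/count


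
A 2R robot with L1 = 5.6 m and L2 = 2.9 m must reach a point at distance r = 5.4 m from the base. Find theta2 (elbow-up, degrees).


cos(theta2) = (r^2 - L1^2 - L2^2) / (2*L1*L2)
cos(theta2) = (29.16 - 31.36 - 8.41) / 32.48
cos(theta2) = -0.326663
theta2 = 109.0663 degrees


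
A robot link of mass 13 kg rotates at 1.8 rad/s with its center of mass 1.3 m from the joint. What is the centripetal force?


F = m * omega^2 * r
= 13 * 1.8^2 * 1.3
= 13 * 3.24 * 1.3
= 54.756 N


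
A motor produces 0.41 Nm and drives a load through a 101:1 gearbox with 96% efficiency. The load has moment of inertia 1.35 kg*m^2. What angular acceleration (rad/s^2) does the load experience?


tau_out = tau_motor * N * eta
= 0.41 * 101 * 0.96 = 39.7536 Nm
alpha = tau_out / I = 39.7536 / 1.35
= 29.4471 rad/s^2


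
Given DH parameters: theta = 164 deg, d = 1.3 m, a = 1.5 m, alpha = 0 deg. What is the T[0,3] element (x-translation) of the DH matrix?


T[0,3] = a * cos(theta)
= 1.5 * cos(164 deg)
= 1.5 * -0.9613
= -1.4419


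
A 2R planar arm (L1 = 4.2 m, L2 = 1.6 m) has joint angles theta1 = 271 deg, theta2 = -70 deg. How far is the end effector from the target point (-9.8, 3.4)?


End effector via forward kinematics:
x = L1*cos(t1) + L2*cos(t1+t2) = -1.4204
y = L1*sin(t1) + L2*sin(t1+t2) = -4.7727
Distance to target:
d = sqrt((-9.8 - -1.4204)^2 + (3.4 - -4.7727)^2)
= sqrt(70.2172 + 66.7938)
= 11.7052 m


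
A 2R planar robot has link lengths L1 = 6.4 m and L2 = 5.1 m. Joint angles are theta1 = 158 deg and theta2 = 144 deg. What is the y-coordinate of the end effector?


Convert angles to radians: theta1 = 2.7576, theta2 = 2.5133
y = L1*sin(theta1) + L2*sin(theta1+theta2)
y = 2.3975 + -4.325
y = -1.9276


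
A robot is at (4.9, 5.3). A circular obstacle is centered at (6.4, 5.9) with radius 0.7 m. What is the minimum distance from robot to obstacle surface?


center_dist = sqrt((4.9-6.4)^2 + (5.3-5.9)^2)
= sqrt(2.25 + 0.36)
= 1.6155
min_dist = center_dist - radius = 1.6155 - 0.7 = 0.9155 m


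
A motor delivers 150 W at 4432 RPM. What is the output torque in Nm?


omega = 4432 * 2*pi/60 = 464.118 rad/s
tau = P / omega = 150 / 464.118
= 0.3232 Nm


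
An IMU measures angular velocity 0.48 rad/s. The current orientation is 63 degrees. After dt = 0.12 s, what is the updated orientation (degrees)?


delta_theta = w * dt = 0.48 * 0.12 = 0.0576 rad
= 3.3002 deg
theta_new = 63 + 3.3002 = 66.3002 deg


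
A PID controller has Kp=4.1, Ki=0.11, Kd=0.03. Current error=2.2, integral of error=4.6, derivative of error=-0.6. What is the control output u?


u = Kp*e + Ki*int(e) + Kd*de/dt
= 4.1*2.2 + 0.11*4.6 + 0.03*(-0.6)
= 9.02 + 0.506 + -0.018
= 9.508


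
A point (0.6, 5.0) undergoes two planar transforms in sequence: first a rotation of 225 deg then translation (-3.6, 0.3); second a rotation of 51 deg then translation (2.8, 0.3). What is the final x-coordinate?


After transform 1:
x1 = cos(225)*0.6 - sin(225)*5.0 + -3.6 = -0.4887
y1 = sin(225)*0.6 + cos(225)*5.0 + 0.3 = -3.6598
After transform 2:
x2 = cos(51)*-0.4887 - sin(51)*-3.6598 + 2.8
= 5.3366


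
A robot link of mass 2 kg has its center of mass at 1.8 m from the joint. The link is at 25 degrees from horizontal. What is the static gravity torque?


tau = m*g*L*cos(angle)
= 2 * 9.81 * 1.8 * cos(25 deg)
= 2 * 9.81 * 1.8 * 0.9063
= 32.0072 Nm


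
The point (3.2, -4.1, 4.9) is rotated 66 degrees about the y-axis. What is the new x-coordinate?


Rotation about y-axis: x' = x*cos(theta) + z*sin(theta)
= 3.2 * 0.4067 + 4.9 * 0.9135
= 5.7779


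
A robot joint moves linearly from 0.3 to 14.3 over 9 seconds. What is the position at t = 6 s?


s = t/T = 6/9 = 0.6667
p(t) = p0 + (pf-p0)*s
= 0.3 + (14.3 - 0.3) * 0.6667
= 9.6333


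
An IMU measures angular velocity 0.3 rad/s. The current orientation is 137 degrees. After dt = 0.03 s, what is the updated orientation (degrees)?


delta_theta = w * dt = 0.3 * 0.03 = 0.009 rad
= 0.5157 deg
theta_new = 137 + 0.5157 = 137.5157 deg


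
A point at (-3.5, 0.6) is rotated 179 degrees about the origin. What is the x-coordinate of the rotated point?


x' = x*cos(theta) - y*sin(theta)
cos(179 deg) = -0.9998, sin(179 deg) = 0.0175
x' = -3.5 * -0.9998 - 0.6 * 0.0175
= 3.4995 - 0.0105
= 3.489


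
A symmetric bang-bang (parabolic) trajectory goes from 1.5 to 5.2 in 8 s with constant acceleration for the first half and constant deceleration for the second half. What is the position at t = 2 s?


Symmetric rest-to-rest: each phase covers (pf-p0)/2 in time T/2. 0.5*a*(T/2)^2 = (pf-p0)/2 => a = 4*(pf-p0)/T^2
a = 4*(5.2-1.5)/8^2 = 0.2313
t = 2 is in the acceleration phase (t <= T/2).
p = p0 + 0.5*a*t^2 = 1.5 + 0.5*0.2313*2^2
= 1.9625


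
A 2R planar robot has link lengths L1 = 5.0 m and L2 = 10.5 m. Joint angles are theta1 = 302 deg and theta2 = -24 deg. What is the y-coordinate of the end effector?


Convert angles to radians: theta1 = 5.2709, theta2 = -0.4189
y = L1*sin(theta1) + L2*sin(theta1+theta2)
y = -4.2402 + -10.3978
y = -14.6381


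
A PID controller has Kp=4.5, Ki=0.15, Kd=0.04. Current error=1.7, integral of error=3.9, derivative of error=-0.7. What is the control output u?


u = Kp*e + Ki*int(e) + Kd*de/dt
= 4.5*1.7 + 0.15*3.9 + 0.04*(-0.7)
= 7.65 + 0.585 + -0.028
= 8.207


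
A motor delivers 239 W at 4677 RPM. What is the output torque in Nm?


omega = 4677 * 2*pi/60 = 489.7743 rad/s
tau = P / omega = 239 / 489.7743
= 0.488 Nm


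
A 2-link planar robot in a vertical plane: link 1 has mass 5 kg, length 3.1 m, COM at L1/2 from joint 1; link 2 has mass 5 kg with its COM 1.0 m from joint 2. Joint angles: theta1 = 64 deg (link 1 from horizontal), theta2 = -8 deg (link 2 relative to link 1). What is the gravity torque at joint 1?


Horizontal distance from joint 1 to link-1 COM:
  x_c1 = (L1/2)*cos(t1) = 1.55 * 0.4384 = 0.6795 m
Horizontal distance from joint 1 to link-2 COM:
  x_c2 = L1*cos(t1) + Lc2*cos(t1+t2)
       = 3.1*0.4384 + 1.0*0.5592 = 1.9181 m
tau1 = m1*g*x_c1 + m2*g*x_c2
     = 5*9.81*0.6795 + 5*9.81*1.9181
     = 33.3283 + 94.0849
     = 127.4132 Nm


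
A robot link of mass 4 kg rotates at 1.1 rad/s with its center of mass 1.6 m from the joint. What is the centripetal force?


F = m * omega^2 * r
= 4 * 1.1^2 * 1.6
= 4 * 1.21 * 1.6
= 7.744 N


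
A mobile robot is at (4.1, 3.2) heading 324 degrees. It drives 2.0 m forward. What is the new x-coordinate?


x_new = x0 + d*cos(theta)
= 4.1 + 2.0*cos(324)
= 4.1 + 1.618
= 5.718


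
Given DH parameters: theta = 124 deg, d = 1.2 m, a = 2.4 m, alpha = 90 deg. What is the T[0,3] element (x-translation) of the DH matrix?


T[0,3] = a * cos(theta)
= 2.4 * cos(124 deg)
= 2.4 * -0.5592
= -1.3421


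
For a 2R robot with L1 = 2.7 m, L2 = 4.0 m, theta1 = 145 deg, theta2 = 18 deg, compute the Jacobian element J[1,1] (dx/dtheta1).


J[1,1] = -L1*sin(t1) - L2*sin(t1+t2)
= -2.7*sin(145) - 4.0*sin(163)
= -2.7181


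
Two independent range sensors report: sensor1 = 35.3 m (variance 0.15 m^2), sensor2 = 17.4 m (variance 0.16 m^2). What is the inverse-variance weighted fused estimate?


w1 = (1/var1) / (1/var1 + 1/var2)
   = 6.6667 / (6.6667 + 6.25) = 0.5161
w2 = 1 - w1 = 0.4839
fused = w1*s1 + w2*s2 = 18.2194 + 8.4194
= 26.6387 m


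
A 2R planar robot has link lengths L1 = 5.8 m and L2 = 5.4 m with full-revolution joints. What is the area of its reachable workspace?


r_max = L1 + L2 = 11.2 m
r_min = |L1 - L2| = 0.4 m
Area = pi*(r_max^2 - r_min^2)
= pi*(125.44 - 0.16)
= pi * 125.28
= 393.5787 m^2


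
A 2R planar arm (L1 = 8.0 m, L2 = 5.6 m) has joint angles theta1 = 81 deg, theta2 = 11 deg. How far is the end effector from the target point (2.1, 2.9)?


End effector via forward kinematics:
x = L1*cos(t1) + L2*cos(t1+t2) = 1.056
y = L1*sin(t1) + L2*sin(t1+t2) = 13.4981
Distance to target:
d = sqrt((2.1 - 1.056)^2 + (2.9 - 13.4981)^2)
= sqrt(1.0899 + 112.3196)
= 10.6494 m


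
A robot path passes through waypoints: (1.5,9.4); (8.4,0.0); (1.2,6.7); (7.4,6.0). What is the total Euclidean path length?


Segment lengths:
  seg1 = sqrt((6.9)^2 + (-9.4)^2) = 11.6606
  seg2 = sqrt((-7.2)^2 + (6.7)^2) = 9.8351
  seg3 = sqrt((6.2)^2 + (-0.7)^2) = 6.2394
Total = 27.7351


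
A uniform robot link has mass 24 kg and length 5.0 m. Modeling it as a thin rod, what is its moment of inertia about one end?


I = (1/3) * m * L^2
= (1/3) * 24 * 5.0^2
= 0.333333 * 24 * 25.0
= 200.0 kg*m^2


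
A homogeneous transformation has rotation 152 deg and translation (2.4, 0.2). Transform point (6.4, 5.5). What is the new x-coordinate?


x' = cos(theta)*px - sin(theta)*py + tx
= -0.8829*6.4 - 0.4695*5.5 + 2.4
= -5.833


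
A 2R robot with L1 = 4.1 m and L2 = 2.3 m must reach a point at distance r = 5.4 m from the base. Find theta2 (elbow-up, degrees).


cos(theta2) = (r^2 - L1^2 - L2^2) / (2*L1*L2)
cos(theta2) = (29.16 - 16.81 - 5.29) / 18.86
cos(theta2) = 0.374337
theta2 = 68.0166 degrees


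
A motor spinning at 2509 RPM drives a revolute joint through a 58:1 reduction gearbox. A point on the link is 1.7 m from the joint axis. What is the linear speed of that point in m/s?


omega_motor = 2509 * 2*pi/60 = 262.7419 rad/s
omega_joint = omega_motor / 58 = 4.53 rad/s
v = omega_joint * r = 4.53 * 1.7
= 7.7011 m/s


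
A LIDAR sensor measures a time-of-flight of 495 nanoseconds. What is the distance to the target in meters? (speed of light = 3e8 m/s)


tof = 495 ns = 4.95e-07 s
dist = c * tof / 2
= 3e8 * 4.95e-07 / 2
= 74.25 m


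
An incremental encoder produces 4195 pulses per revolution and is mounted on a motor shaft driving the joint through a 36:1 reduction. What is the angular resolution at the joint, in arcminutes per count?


counts per rev = 4195
effective counts at joint = 4195 * 36 = 151020
resolution = 360*60 / 151020
= 0.143 arcmin/count


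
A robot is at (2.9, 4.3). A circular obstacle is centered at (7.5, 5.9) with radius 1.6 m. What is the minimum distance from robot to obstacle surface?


center_dist = sqrt((2.9-7.5)^2 + (4.3-5.9)^2)
= sqrt(21.16 + 2.56)
= 4.8703
min_dist = center_dist - radius = 4.8703 - 1.6 = 3.2703 m


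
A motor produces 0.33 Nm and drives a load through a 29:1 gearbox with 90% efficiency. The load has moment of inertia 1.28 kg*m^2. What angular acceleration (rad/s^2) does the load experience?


tau_out = tau_motor * N * eta
= 0.33 * 29 * 0.9 = 8.613 Nm
alpha = tau_out / I = 8.613 / 1.28
= 6.7289 rad/s^2


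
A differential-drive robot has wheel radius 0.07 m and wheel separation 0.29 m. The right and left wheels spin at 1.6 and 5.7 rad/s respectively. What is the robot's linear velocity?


vR = r*wR = 0.07*1.6 = 0.112 m/s
vL = r*wL = 0.07*5.7 = 0.399 m/s
v = (vR+vL)/2 = 0.2555 m/s
omega = (vR-vL)/L = -0.9897 rad/s
linear velocity = 0.2555 m/s


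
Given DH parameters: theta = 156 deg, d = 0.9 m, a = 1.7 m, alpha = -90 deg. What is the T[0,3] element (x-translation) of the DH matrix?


T[0,3] = a * cos(theta)
= 1.7 * cos(156 deg)
= 1.7 * -0.9135
= -1.553


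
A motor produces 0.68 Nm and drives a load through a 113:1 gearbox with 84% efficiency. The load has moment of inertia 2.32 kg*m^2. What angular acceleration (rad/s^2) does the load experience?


tau_out = tau_motor * N * eta
= 0.68 * 113 * 0.84 = 64.5456 Nm
alpha = tau_out / I = 64.5456 / 2.32
= 27.8214 rad/s^2


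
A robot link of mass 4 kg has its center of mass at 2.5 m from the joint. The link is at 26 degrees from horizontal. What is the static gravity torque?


tau = m*g*L*cos(angle)
= 4 * 9.81 * 2.5 * cos(26 deg)
= 4 * 9.81 * 2.5 * 0.8988
= 88.1717 Nm


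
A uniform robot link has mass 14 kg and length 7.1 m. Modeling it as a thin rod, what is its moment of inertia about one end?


I = (1/3) * m * L^2
= (1/3) * 14 * 7.1^2
= 0.333333 * 14 * 50.41
= 235.2467 kg*m^2


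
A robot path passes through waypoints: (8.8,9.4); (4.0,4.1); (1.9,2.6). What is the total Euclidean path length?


Segment lengths:
  seg1 = sqrt((-4.8)^2 + (-5.3)^2) = 7.1505
  seg2 = sqrt((-2.1)^2 + (-1.5)^2) = 2.5807
Total = 9.7312


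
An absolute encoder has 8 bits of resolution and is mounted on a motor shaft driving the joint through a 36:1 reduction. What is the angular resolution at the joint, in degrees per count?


counts = 2^8 = 256
effective counts at joint = 256 * 36 = 9216
resolution = 360 / 9216
= 0.0391 deg/count


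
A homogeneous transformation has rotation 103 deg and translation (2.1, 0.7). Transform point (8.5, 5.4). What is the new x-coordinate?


x' = cos(theta)*px - sin(theta)*py + tx
= -0.225*8.5 - 0.9744*5.4 + 2.1
= -5.0737


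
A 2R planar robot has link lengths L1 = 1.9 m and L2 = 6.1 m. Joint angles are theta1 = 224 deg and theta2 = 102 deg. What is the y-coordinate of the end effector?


Convert angles to radians: theta1 = 3.9095, theta2 = 1.7802
y = L1*sin(theta1) + L2*sin(theta1+theta2)
y = -1.3199 + -3.4111
y = -4.7309


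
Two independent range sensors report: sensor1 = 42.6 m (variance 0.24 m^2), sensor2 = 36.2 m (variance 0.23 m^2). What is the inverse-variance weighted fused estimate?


w1 = (1/var1) / (1/var1 + 1/var2)
   = 4.1667 / (4.1667 + 4.3478) = 0.4894
w2 = 1 - w1 = 0.5106
fused = w1*s1 + w2*s2 = 20.8468 + 18.4851
= 39.3319 m


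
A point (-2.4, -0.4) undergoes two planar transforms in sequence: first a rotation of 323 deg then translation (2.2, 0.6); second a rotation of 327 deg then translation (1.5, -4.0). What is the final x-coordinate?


After transform 1:
x1 = cos(323)*-2.4 - sin(323)*-0.4 + 2.2 = 0.0425
y1 = sin(323)*-2.4 + cos(323)*-0.4 + 0.6 = 1.7249
After transform 2:
x2 = cos(327)*0.0425 - sin(327)*1.7249 + 1.5
= 2.4751


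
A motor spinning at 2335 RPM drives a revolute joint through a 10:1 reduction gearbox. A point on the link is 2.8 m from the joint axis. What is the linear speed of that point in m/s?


omega_motor = 2335 * 2*pi/60 = 244.5206 rad/s
omega_joint = omega_motor / 10 = 24.4521 rad/s
v = omega_joint * r = 24.4521 * 2.8
= 68.4658 m/s


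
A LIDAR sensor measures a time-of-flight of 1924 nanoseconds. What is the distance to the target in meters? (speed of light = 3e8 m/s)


tof = 1924 ns = 1.924e-06 s
dist = c * tof / 2
= 3e8 * 1.924e-06 / 2
= 288.6 m


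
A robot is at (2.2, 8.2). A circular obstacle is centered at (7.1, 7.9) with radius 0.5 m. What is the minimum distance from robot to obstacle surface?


center_dist = sqrt((2.2-7.1)^2 + (8.2-7.9)^2)
= sqrt(24.01 + 0.09)
= 4.9092
min_dist = center_dist - radius = 4.9092 - 0.5 = 4.4092 m


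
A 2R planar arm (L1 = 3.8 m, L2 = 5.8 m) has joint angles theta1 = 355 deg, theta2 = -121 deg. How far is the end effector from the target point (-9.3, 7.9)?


End effector via forward kinematics:
x = L1*cos(t1) + L2*cos(t1+t2) = 0.3764
y = L1*sin(t1) + L2*sin(t1+t2) = -5.0235
Distance to target:
d = sqrt((-9.3 - 0.3764)^2 + (7.9 - -5.0235)^2)
= sqrt(93.6324 + 167.0166)
= 16.1446 m


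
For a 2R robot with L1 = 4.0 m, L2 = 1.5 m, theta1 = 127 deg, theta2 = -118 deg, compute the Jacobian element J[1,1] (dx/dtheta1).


J[1,1] = -L1*sin(t1) - L2*sin(t1+t2)
= -4.0*sin(127) - 1.5*sin(9)
= -3.4292


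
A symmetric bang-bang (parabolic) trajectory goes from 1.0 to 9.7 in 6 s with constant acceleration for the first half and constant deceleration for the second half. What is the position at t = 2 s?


Symmetric rest-to-rest: each phase covers (pf-p0)/2 in time T/2. 0.5*a*(T/2)^2 = (pf-p0)/2 => a = 4*(pf-p0)/T^2
a = 4*(9.7-1.0)/6^2 = 0.9667
t = 2 is in the acceleration phase (t <= T/2).
p = p0 + 0.5*a*t^2 = 1.0 + 0.5*0.9667*2^2
= 2.9333


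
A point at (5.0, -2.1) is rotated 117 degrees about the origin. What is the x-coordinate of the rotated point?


x' = x*cos(theta) - y*sin(theta)
cos(117 deg) = -0.454, sin(117 deg) = 0.891
x' = 5.0 * -0.454 - -2.1 * 0.891
= -2.27 - -1.8711
= -0.3988


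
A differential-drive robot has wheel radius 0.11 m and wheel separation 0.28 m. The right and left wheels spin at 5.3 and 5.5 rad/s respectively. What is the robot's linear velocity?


vR = r*wR = 0.11*5.3 = 0.583 m/s
vL = r*wL = 0.11*5.5 = 0.605 m/s
v = (vR+vL)/2 = 0.594 m/s
omega = (vR-vL)/L = -0.0786 rad/s
linear velocity = 0.594 m/s


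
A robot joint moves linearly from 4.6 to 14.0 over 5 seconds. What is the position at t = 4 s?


s = t/T = 4/5 = 0.8
p(t) = p0 + (pf-p0)*s
= 4.6 + (14.0 - 4.6) * 0.8
= 12.12


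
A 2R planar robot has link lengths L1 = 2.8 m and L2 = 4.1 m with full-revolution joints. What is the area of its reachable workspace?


r_max = L1 + L2 = 6.9 m
r_min = |L1 - L2| = 1.3 m
Area = pi*(r_max^2 - r_min^2)
= pi*(47.61 - 1.69)
= pi * 45.92
= 144.2619 m^2


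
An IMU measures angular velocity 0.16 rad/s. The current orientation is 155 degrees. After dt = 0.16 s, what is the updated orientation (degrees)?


delta_theta = w * dt = 0.16 * 0.16 = 0.0256 rad
= 1.4668 deg
theta_new = 155 + 1.4668 = 156.4668 deg


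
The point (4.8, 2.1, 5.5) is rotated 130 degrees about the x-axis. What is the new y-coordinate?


Rotation about x-axis: y' = y*cos(theta) - z*sin(theta)
= 2.1 * -0.6428 - 5.5 * 0.766
= -5.5631


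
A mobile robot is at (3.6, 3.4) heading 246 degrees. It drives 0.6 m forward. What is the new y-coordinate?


y_new = y0 + d*sin(theta)
= 3.4 + 0.6*sin(246)
= 3.4 + -0.5481
= 2.8519


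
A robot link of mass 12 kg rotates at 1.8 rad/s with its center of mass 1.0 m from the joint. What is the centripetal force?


F = m * omega^2 * r
= 12 * 1.8^2 * 1.0
= 12 * 3.24 * 1.0
= 38.88 N


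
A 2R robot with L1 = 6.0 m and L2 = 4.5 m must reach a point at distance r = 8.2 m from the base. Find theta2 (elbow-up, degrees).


cos(theta2) = (r^2 - L1^2 - L2^2) / (2*L1*L2)
cos(theta2) = (67.24 - 36.0 - 20.25) / 54.0
cos(theta2) = 0.203519
theta2 = 78.2572 degrees


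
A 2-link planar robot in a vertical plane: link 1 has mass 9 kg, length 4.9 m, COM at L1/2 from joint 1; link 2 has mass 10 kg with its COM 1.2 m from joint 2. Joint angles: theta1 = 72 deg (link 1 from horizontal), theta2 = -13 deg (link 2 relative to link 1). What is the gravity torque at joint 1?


Horizontal distance from joint 1 to link-1 COM:
  x_c1 = (L1/2)*cos(t1) = 2.45 * 0.309 = 0.7571 m
Horizontal distance from joint 1 to link-2 COM:
  x_c2 = L1*cos(t1) + Lc2*cos(t1+t2)
       = 4.9*0.309 + 1.2*0.515 = 2.1322 m
tau1 = m1*g*x_c1 + m2*g*x_c2
     = 9*9.81*0.7571 + 10*9.81*2.1322
     = 66.8436 + 209.1717
     = 276.0153 Nm


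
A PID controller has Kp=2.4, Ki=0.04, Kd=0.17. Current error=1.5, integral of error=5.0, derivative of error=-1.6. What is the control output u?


u = Kp*e + Ki*int(e) + Kd*de/dt
= 2.4*1.5 + 0.04*5.0 + 0.17*(-1.6)
= 3.6 + 0.2 + -0.272
= 3.528


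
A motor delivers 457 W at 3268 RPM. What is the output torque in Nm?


omega = 3268 * 2*pi/60 = 342.2242 rad/s
tau = P / omega = 457 / 342.2242
= 1.3354 Nm


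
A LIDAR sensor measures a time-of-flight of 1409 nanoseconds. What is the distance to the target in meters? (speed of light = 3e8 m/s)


tof = 1409 ns = 1.409e-06 s
dist = c * tof / 2
= 3e8 * 1.409e-06 / 2
= 211.35 m


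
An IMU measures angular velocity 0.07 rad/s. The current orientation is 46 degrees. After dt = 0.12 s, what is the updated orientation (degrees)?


delta_theta = w * dt = 0.07 * 0.12 = 0.0084 rad
= 0.4813 deg
theta_new = 46 + 0.4813 = 46.4813 deg


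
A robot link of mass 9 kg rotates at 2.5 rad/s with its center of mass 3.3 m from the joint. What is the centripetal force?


F = m * omega^2 * r
= 9 * 2.5^2 * 3.3
= 9 * 6.25 * 3.3
= 185.625 N


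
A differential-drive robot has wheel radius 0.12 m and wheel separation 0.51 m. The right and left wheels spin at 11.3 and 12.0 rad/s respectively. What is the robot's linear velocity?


vR = r*wR = 0.12*11.3 = 1.356 m/s
vL = r*wL = 0.12*12.0 = 1.44 m/s
v = (vR+vL)/2 = 1.398 m/s
omega = (vR-vL)/L = -0.1647 rad/s
linear velocity = 1.398 m/s


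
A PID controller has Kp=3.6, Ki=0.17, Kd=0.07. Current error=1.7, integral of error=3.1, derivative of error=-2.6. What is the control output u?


u = Kp*e + Ki*int(e) + Kd*de/dt
= 3.6*1.7 + 0.17*3.1 + 0.07*(-2.6)
= 6.12 + 0.527 + -0.182
= 6.465


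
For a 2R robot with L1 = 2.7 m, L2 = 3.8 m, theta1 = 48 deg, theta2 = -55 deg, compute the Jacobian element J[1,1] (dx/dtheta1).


J[1,1] = -L1*sin(t1) - L2*sin(t1+t2)
= -2.7*sin(48) - 3.8*sin(-7)
= -1.5434


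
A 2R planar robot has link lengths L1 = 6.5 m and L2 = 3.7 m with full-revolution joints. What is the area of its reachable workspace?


r_max = L1 + L2 = 10.2 m
r_min = |L1 - L2| = 2.8 m
Area = pi*(r_max^2 - r_min^2)
= pi*(104.04 - 7.84)
= pi * 96.2
= 302.2212 m^2


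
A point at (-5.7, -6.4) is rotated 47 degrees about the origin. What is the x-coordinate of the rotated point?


x' = x*cos(theta) - y*sin(theta)
cos(47 deg) = 0.682, sin(47 deg) = 0.7314
x' = -5.7 * 0.682 - -6.4 * 0.7314
= -3.8874 - -4.6807
= 0.7933


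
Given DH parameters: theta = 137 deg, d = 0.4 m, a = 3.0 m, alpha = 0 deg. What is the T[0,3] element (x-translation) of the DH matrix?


T[0,3] = a * cos(theta)
= 3.0 * cos(137 deg)
= 3.0 * -0.7314
= -2.1941


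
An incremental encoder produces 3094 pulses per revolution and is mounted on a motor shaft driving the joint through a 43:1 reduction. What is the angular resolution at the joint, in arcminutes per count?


counts per rev = 3094
effective counts at joint = 3094 * 43 = 133042
resolution = 360*60 / 133042
= 0.1624 arcmin/count


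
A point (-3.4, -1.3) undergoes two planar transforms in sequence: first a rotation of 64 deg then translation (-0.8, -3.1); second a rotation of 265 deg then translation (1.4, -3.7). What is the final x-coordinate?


After transform 1:
x1 = cos(64)*-3.4 - sin(64)*-1.3 + -0.8 = -1.122
y1 = sin(64)*-3.4 + cos(64)*-1.3 + -3.1 = -6.7258
After transform 2:
x2 = cos(265)*-1.122 - sin(265)*-6.7258 + 1.4
= -5.2024


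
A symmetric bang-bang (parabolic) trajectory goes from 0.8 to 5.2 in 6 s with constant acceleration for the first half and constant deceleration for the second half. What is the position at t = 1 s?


Symmetric rest-to-rest: each phase covers (pf-p0)/2 in time T/2. 0.5*a*(T/2)^2 = (pf-p0)/2 => a = 4*(pf-p0)/T^2
a = 4*(5.2-0.8)/6^2 = 0.4889
t = 1 is in the acceleration phase (t <= T/2).
p = p0 + 0.5*a*t^2 = 0.8 + 0.5*0.4889*1^2
= 1.0444


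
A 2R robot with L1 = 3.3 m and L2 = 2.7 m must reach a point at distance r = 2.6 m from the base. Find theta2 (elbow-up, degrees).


cos(theta2) = (r^2 - L1^2 - L2^2) / (2*L1*L2)
cos(theta2) = (6.76 - 10.89 - 7.29) / 17.82
cos(theta2) = -0.640853
theta2 = 129.8555 degrees


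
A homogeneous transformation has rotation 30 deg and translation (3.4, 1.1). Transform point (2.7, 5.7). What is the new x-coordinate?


x' = cos(theta)*px - sin(theta)*py + tx
= 0.866*2.7 - 0.5*5.7 + 3.4
= 2.8883


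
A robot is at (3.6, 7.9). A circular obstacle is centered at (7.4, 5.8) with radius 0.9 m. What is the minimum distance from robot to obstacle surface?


center_dist = sqrt((3.6-7.4)^2 + (7.9-5.8)^2)
= sqrt(14.44 + 4.41)
= 4.3417
min_dist = center_dist - radius = 4.3417 - 0.9 = 3.4417 m


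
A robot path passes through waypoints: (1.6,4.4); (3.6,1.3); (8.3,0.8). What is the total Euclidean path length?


Segment lengths:
  seg1 = sqrt((2.0)^2 + (-3.1)^2) = 3.6892
  seg2 = sqrt((4.7)^2 + (-0.5)^2) = 4.7265
Total = 8.4157


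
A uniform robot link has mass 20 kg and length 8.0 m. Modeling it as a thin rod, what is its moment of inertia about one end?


I = (1/3) * m * L^2
= (1/3) * 20 * 8.0^2
= 0.333333 * 20 * 64.0
= 426.6667 kg*m^2


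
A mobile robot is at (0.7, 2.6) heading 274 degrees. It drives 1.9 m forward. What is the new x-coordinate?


x_new = x0 + d*cos(theta)
= 0.7 + 1.9*cos(274)
= 0.7 + 0.1325
= 0.8325


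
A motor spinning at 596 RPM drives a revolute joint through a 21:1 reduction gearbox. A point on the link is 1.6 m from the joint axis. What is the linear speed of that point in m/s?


omega_motor = 596 * 2*pi/60 = 62.413 rad/s
omega_joint = omega_motor / 21 = 2.972 rad/s
v = omega_joint * r = 2.972 * 1.6
= 4.7553 m/s


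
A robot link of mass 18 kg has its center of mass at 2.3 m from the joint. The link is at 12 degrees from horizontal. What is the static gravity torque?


tau = m*g*L*cos(angle)
= 18 * 9.81 * 2.3 * cos(12 deg)
= 18 * 9.81 * 2.3 * 0.9781
= 397.259 Nm


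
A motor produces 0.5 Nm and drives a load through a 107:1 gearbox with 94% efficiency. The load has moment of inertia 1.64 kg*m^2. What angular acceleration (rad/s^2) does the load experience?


tau_out = tau_motor * N * eta
= 0.5 * 107 * 0.94 = 50.29 Nm
alpha = tau_out / I = 50.29 / 1.64
= 30.6646 rad/s^2


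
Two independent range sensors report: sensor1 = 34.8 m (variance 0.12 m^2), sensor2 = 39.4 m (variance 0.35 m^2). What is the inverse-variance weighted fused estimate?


w1 = (1/var1) / (1/var1 + 1/var2)
   = 8.3333 / (8.3333 + 2.8571) = 0.7447
w2 = 1 - w1 = 0.2553
fused = w1*s1 + w2*s2 = 25.9149 + 10.0596
= 35.9745 m


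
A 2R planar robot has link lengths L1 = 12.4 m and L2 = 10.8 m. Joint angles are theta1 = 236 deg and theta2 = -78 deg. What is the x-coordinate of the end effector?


Convert angles to radians: theta1 = 4.119, theta2 = -1.3614
x = L1*cos(theta1) + L2*cos(theta1+theta2)
x = -6.934 + -10.0136
x = -16.9476


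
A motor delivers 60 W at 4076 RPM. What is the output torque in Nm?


omega = 4076 * 2*pi/60 = 426.8377 rad/s
tau = P / omega = 60 / 426.8377
= 0.1406 Nm


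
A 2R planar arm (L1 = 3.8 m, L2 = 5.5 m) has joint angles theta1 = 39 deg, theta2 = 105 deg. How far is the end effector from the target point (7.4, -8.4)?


End effector via forward kinematics:
x = L1*cos(t1) + L2*cos(t1+t2) = -1.4964
y = L1*sin(t1) + L2*sin(t1+t2) = 5.6242
Distance to target:
d = sqrt((7.4 - -1.4964)^2 + (-8.4 - 5.6242)^2)
= sqrt(79.1466 + 196.6792)
= 16.608 m


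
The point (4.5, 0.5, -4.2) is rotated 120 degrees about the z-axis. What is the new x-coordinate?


Rotation about z-axis: x' = x*cos(theta) - y*sin(theta)
= 4.5 * -0.5 - 0.5 * 0.866
= -2.683


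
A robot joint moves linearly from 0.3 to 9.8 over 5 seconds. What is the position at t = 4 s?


s = t/T = 4/5 = 0.8
p(t) = p0 + (pf-p0)*s
= 0.3 + (9.8 - 0.3) * 0.8
= 7.9


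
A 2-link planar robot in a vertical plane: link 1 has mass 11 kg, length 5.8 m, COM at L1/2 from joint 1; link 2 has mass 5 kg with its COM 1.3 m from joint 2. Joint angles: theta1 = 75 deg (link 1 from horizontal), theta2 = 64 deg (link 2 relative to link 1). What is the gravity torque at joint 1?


Horizontal distance from joint 1 to link-1 COM:
  x_c1 = (L1/2)*cos(t1) = 2.9 * 0.2588 = 0.7506 m
Horizontal distance from joint 1 to link-2 COM:
  x_c2 = L1*cos(t1) + Lc2*cos(t1+t2)
       = 5.8*0.2588 + 1.3*-0.7547 = 0.52 m
tau1 = m1*g*x_c1 + m2*g*x_c2
     = 11*9.81*0.7506 + 5*9.81*0.52
     = 80.9946 + 25.5074
     = 106.5019 Nm


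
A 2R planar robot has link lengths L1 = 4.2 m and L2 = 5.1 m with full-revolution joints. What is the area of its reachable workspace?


r_max = L1 + L2 = 9.3 m
r_min = |L1 - L2| = 0.9 m
Area = pi*(r_max^2 - r_min^2)
= pi*(86.49 - 0.81)
= pi * 85.68
= 269.1717 m^2


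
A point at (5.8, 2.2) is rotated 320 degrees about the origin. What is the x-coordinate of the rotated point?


x' = x*cos(theta) - y*sin(theta)
cos(320 deg) = 0.766, sin(320 deg) = -0.6428
x' = 5.8 * 0.766 - 2.2 * -0.6428
= 4.4431 - -1.4141
= 5.8572


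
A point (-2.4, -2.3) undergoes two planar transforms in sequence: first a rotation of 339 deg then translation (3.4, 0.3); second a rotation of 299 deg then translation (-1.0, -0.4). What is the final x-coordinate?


After transform 1:
x1 = cos(339)*-2.4 - sin(339)*-2.3 + 3.4 = 0.3352
y1 = sin(339)*-2.4 + cos(339)*-2.3 + 0.3 = -0.9872
After transform 2:
x2 = cos(299)*0.3352 - sin(299)*-0.9872 + -1.0
= -1.7009


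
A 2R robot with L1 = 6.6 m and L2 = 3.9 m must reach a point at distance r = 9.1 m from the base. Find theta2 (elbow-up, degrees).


cos(theta2) = (r^2 - L1^2 - L2^2) / (2*L1*L2)
cos(theta2) = (82.81 - 43.56 - 15.21) / 51.48
cos(theta2) = 0.466977
theta2 = 62.1617 degrees


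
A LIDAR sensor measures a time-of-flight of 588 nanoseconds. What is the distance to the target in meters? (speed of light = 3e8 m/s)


tof = 588 ns = 5.88e-07 s
dist = c * tof / 2
= 3e8 * 5.88e-07 / 2
= 88.2 m


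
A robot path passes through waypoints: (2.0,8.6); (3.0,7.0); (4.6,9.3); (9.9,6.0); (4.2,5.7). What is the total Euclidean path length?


Segment lengths:
  seg1 = sqrt((1.0)^2 + (-1.6)^2) = 1.8868
  seg2 = sqrt((1.6)^2 + (2.3)^2) = 2.8018
  seg3 = sqrt((5.3)^2 + (-3.3)^2) = 6.2434
  seg4 = sqrt((-5.7)^2 + (-0.3)^2) = 5.7079
Total = 16.6399


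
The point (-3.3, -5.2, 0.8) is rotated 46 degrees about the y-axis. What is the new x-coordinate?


Rotation about y-axis: x' = x*cos(theta) + z*sin(theta)
= -3.3 * 0.6947 + 0.8 * 0.7193
= -1.7169


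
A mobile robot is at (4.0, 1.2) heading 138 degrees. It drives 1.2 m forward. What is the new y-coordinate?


y_new = y0 + d*sin(theta)
= 1.2 + 1.2*sin(138)
= 1.2 + 0.803
= 2.003


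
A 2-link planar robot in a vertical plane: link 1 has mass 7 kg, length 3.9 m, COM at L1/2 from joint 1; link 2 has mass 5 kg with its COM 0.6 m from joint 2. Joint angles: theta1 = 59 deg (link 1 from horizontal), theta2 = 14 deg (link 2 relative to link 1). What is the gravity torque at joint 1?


Horizontal distance from joint 1 to link-1 COM:
  x_c1 = (L1/2)*cos(t1) = 1.95 * 0.515 = 1.0043 m
Horizontal distance from joint 1 to link-2 COM:
  x_c2 = L1*cos(t1) + Lc2*cos(t1+t2)
       = 3.9*0.515 + 0.6*0.2924 = 2.1841 m
tau1 = m1*g*x_c1 + m2*g*x_c2
     = 7*9.81*1.0043 + 5*9.81*2.1841
     = 68.9669 + 107.1287
     = 176.0957 Nm


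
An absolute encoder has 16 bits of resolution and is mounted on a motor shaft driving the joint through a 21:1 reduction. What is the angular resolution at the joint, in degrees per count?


counts = 2^16 = 65536
effective counts at joint = 65536 * 21 = 1376256
resolution = 360 / 1376256
= 2.6158e-04 deg/count


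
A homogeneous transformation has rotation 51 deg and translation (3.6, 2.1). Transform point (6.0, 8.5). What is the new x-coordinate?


x' = cos(theta)*px - sin(theta)*py + tx
= 0.6293*6.0 - 0.7771*8.5 + 3.6
= 0.7702


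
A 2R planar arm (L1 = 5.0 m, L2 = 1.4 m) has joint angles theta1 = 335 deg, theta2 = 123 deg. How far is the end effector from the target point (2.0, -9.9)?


End effector via forward kinematics:
x = L1*cos(t1) + L2*cos(t1+t2) = 4.3367
y = L1*sin(t1) + L2*sin(t1+t2) = -0.7267
Distance to target:
d = sqrt((2.0 - 4.3367)^2 + (-9.9 - -0.7267)^2)
= sqrt(5.4602 + 84.1491)
= 9.4662 m


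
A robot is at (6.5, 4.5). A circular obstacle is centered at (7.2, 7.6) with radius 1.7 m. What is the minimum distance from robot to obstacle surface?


center_dist = sqrt((6.5-7.2)^2 + (4.5-7.6)^2)
= sqrt(0.49 + 9.61)
= 3.178
min_dist = center_dist - radius = 3.178 - 1.7 = 1.478 m


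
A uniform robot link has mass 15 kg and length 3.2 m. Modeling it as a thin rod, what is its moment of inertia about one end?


I = (1/3) * m * L^2
= (1/3) * 15 * 3.2^2
= 0.333333 * 15 * 10.24
= 51.2 kg*m^2


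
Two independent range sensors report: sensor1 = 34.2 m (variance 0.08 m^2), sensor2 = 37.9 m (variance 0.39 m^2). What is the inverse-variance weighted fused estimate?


w1 = (1/var1) / (1/var1 + 1/var2)
   = 12.5 / (12.5 + 2.5641) = 0.8298
w2 = 1 - w1 = 0.1702
fused = w1*s1 + w2*s2 = 28.3787 + 6.4511
= 34.8298 m


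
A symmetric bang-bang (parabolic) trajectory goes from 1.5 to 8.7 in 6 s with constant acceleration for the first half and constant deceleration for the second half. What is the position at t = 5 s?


Symmetric rest-to-rest: each phase covers (pf-p0)/2 in time T/2. 0.5*a*(T/2)^2 = (pf-p0)/2 => a = 4*(pf-p0)/T^2
a = 4*(8.7-1.5)/6^2 = 0.8
t = 5 is in the deceleration phase (t > T/2).
p = pf - 0.5*a*(T-t)^2 = 8.7 - 0.5*0.8*1^2
= 8.3


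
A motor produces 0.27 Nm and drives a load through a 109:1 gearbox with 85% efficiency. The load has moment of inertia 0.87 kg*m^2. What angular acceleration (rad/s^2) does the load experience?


tau_out = tau_motor * N * eta
= 0.27 * 109 * 0.85 = 25.0155 Nm
alpha = tau_out / I = 25.0155 / 0.87
= 28.7534 rad/s^2


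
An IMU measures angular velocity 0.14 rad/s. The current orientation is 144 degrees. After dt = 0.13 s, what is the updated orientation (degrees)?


delta_theta = w * dt = 0.14 * 0.13 = 0.0182 rad
= 1.0428 deg
theta_new = 144 + 1.0428 = 145.0428 deg


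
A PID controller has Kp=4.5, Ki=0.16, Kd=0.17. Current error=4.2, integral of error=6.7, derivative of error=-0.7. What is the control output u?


u = Kp*e + Ki*int(e) + Kd*de/dt
= 4.5*4.2 + 0.16*6.7 + 0.17*(-0.7)
= 18.9 + 1.072 + -0.119
= 19.853


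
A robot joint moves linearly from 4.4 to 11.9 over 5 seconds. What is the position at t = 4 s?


s = t/T = 4/5 = 0.8
p(t) = p0 + (pf-p0)*s
= 4.4 + (11.9 - 4.4) * 0.8
= 10.4


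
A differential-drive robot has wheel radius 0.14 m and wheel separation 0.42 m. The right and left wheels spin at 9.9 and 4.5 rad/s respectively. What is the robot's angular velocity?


vR = r*wR = 0.14*9.9 = 1.386 m/s
vL = r*wL = 0.14*4.5 = 0.63 m/s
v = (vR+vL)/2 = 1.008 m/s
omega = (vR-vL)/L = 1.8 rad/s
angular velocity = 1.8 rad/s


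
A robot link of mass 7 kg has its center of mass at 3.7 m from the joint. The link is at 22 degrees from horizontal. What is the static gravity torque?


tau = m*g*L*cos(angle)
= 7 * 9.81 * 3.7 * cos(22 deg)
= 7 * 9.81 * 3.7 * 0.9272
= 235.5779 Nm


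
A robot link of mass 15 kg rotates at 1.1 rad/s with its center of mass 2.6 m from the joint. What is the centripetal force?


F = m * omega^2 * r
= 15 * 1.1^2 * 2.6
= 15 * 1.21 * 2.6
= 47.19 N


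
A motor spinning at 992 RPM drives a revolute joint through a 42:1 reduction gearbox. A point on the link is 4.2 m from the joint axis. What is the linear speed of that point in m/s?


omega_motor = 992 * 2*pi/60 = 103.882 rad/s
omega_joint = omega_motor / 42 = 2.4734 rad/s
v = omega_joint * r = 2.4734 * 4.2
= 10.3882 m/s


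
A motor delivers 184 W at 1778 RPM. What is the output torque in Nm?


omega = 1778 * 2*pi/60 = 186.1917 rad/s
tau = P / omega = 184 / 186.1917
= 0.9882 Nm


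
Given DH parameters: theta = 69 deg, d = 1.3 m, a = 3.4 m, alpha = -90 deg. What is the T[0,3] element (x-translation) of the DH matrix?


T[0,3] = a * cos(theta)
= 3.4 * cos(69 deg)
= 3.4 * 0.3584
= 1.2185


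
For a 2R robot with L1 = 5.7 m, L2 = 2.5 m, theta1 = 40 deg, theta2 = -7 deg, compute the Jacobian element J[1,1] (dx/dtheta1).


J[1,1] = -L1*sin(t1) - L2*sin(t1+t2)
= -5.7*sin(40) - 2.5*sin(33)
= -5.0255


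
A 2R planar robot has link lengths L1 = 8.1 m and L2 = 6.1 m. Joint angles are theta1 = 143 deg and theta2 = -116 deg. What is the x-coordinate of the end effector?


Convert angles to radians: theta1 = 2.4958, theta2 = -2.0246
x = L1*cos(theta1) + L2*cos(theta1+theta2)
x = -6.4689 + 5.4351
x = -1.0338


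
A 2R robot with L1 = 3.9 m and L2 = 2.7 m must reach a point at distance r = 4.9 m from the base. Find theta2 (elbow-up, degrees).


cos(theta2) = (r^2 - L1^2 - L2^2) / (2*L1*L2)
cos(theta2) = (24.01 - 15.21 - 7.29) / 21.06
cos(theta2) = 0.0717
theta2 = 85.8884 degrees


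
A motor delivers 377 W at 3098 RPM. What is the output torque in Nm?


omega = 3098 * 2*pi/60 = 324.4218 rad/s
tau = P / omega = 377 / 324.4218
= 1.1621 Nm


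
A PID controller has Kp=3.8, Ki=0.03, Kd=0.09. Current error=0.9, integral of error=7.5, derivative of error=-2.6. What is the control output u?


u = Kp*e + Ki*int(e) + Kd*de/dt
= 3.8*0.9 + 0.03*7.5 + 0.09*(-2.6)
= 3.42 + 0.225 + -0.234
= 3.411


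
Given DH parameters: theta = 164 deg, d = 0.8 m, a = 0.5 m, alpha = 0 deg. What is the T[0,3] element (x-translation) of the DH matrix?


T[0,3] = a * cos(theta)
= 0.5 * cos(164 deg)
= 0.5 * -0.9613
= -0.4806


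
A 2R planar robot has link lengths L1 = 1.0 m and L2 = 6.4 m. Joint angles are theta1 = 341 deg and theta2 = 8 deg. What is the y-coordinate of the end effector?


Convert angles to radians: theta1 = 5.9516, theta2 = 0.1396
y = L1*sin(theta1) + L2*sin(theta1+theta2)
y = -0.3256 + -1.2212
y = -1.5467


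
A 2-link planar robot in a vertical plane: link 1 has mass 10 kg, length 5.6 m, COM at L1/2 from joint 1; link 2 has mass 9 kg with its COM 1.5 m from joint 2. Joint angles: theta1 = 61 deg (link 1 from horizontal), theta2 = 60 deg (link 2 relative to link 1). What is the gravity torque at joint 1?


Horizontal distance from joint 1 to link-1 COM:
  x_c1 = (L1/2)*cos(t1) = 2.8 * 0.4848 = 1.3575 m
Horizontal distance from joint 1 to link-2 COM:
  x_c2 = L1*cos(t1) + Lc2*cos(t1+t2)
       = 5.6*0.4848 + 1.5*-0.515 = 1.9424 m
tau1 = m1*g*x_c1 + m2*g*x_c2
     = 10*9.81*1.3575 + 9*9.81*1.9424
     = 133.1675 + 171.4924
     = 304.66 Nm
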